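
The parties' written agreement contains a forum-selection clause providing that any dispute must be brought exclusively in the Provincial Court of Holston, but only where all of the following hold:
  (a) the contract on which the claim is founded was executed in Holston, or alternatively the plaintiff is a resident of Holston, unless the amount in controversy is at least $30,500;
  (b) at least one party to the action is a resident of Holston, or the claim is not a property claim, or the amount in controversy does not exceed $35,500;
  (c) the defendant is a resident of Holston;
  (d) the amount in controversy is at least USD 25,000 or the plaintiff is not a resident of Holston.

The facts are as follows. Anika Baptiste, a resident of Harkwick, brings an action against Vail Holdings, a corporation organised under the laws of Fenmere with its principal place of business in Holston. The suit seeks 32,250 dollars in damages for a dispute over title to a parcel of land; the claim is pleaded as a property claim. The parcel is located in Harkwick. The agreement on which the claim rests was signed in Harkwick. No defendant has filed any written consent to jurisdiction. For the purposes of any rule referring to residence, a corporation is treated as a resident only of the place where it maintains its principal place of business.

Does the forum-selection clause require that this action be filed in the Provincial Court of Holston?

Yes

The Provincial Court of Holston:
  (a) The contract was executed in Harkwick, not Holston; the plaintiff resides in Harkwick, not Holston — no alternative holds. However, the amount in controversy is $32,250, which meets the USD 30,500 floor, so the 'unless' proviso supplies this condition. Satisfied.
  (b) Vail Holdings resides in Holston — that alternative is enough. Condition met.
  (c) The defendant resides in Holston. Condition met.
  (d) The amount in controversy is 32,250 dollars, which meets the $25,000 floor, so one alternative holds. Met.
  → The clause applies.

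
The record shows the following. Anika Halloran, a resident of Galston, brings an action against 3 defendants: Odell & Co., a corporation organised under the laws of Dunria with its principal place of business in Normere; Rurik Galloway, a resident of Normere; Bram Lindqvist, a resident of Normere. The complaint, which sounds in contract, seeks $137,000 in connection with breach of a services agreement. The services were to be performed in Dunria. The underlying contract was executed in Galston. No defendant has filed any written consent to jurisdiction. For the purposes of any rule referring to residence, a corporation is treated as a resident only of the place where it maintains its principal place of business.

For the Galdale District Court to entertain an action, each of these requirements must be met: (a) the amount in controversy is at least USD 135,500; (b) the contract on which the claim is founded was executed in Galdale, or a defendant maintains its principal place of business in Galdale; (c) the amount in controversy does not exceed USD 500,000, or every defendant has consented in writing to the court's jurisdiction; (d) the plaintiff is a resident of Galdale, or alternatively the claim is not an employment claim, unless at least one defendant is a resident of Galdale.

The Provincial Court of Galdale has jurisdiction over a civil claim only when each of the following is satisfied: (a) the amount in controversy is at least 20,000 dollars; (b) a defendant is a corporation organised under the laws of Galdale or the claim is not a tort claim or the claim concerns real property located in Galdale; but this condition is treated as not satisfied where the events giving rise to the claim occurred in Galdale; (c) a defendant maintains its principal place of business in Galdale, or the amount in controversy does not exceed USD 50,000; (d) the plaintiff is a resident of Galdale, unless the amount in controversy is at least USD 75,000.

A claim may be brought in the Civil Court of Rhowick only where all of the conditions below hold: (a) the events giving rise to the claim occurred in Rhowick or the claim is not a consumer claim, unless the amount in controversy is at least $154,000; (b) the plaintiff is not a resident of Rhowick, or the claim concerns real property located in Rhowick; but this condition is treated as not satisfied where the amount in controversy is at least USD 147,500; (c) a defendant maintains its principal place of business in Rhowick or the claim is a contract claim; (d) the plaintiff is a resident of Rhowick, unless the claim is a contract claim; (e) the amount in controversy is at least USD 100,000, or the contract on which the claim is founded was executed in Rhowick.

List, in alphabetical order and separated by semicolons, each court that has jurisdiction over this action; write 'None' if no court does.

The Galdale District Court:
  (a) The amount in controversy is USD 137,000, which meets the $135,500 floor. Condition met.
  (b) The contract was executed in Galston, not Galdale; the corporate defendant(s) have their principal place of business in Normere, not Galdale — every alternative fails. Fails.
  (c) The amount in controversy is USD 137,000, within the USD 500,000 ceiling, so this disjunct is met. Met.
  (d) The claim is a contract claim, not an employment claim, which satisfies one of the alternatives. Condition met.
  → The court lacks jurisdiction.
The Provincial Court of Galdale:
  (a) The amount in controversy is USD 137,000, which meets the $20,000 floor. Condition met.
  (b) The claim is a contract claim, not a tort claim — that alternative is enough. The carve-out does not apply: the operative events occurred in Dunria, not Galdale. Met.
  (c) The corporate defendant(s) have their principal place of business in Normere, not Galdale; the amount in controversy is USD 137,000, above the $50,000 ceiling — no alternative holds. Condition not met.
  (d) The plaintiff resides in Galston, not Galdale. But the amount in controversy is 137,000 dollars, which meets the USD 75,000 floor, and the 'unless' clause therefore excuses the requirement. Condition met.
  → No jurisdiction.
The Civil Court of Rhowick:
  (a) The claim is a contract claim, not a consumer claim — that alternative is enough. Condition met.
  (b) The plaintiff resides in Galston, which is not Rhowick — that alternative is enough. The exception is not triggered, since the amount in controversy is USD 137,000, below the $147,500 floor. Satisfied.
  (c) The claim is a contract claim, so this disjunct is met. Satisfied.
  (d) The plaintiff resides in Galston, not Rhowick. The proviso rescues it, though: the claim is a contract claim. Satisfied.
  (e) The amount in controversy is USD 137,000, which meets the USD 100,000 floor, so this disjunct is met. Met.
  → Jurisdiction lies.

the Civil Court of Rhowick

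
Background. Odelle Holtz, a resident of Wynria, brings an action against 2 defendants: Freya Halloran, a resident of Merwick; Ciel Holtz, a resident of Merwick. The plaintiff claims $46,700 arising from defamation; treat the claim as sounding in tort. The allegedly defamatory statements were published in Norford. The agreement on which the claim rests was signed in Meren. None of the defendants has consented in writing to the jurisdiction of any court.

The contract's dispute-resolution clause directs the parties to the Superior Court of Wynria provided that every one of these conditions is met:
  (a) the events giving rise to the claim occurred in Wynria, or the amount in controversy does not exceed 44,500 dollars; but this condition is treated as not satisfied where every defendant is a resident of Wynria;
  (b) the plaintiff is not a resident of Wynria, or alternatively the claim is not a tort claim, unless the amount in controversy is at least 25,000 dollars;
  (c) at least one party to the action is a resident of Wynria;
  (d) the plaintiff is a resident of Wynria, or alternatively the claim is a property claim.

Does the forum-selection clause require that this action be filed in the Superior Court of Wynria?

The Superior Court of Wynria:
  (a) The operative events occurred in Norford, not Wynria; the amount in controversy is 46,700 dollars, above the USD 44,500 ceiling — every alternative fails. Condition not met.
  (b) The plaintiff resides in Wynria; the claim is a tort claim — no alternative holds. The proviso rescues it, though: the amount in controversy is $46,700, which meets the USD 25,000 floor. Satisfied.
  (c) Odelle Holtz resides in Wynria. Met.
  (d) The plaintiff resides in Wynria, so this disjunct is met. Satisfied.
  → Forum clause is not triggered.

No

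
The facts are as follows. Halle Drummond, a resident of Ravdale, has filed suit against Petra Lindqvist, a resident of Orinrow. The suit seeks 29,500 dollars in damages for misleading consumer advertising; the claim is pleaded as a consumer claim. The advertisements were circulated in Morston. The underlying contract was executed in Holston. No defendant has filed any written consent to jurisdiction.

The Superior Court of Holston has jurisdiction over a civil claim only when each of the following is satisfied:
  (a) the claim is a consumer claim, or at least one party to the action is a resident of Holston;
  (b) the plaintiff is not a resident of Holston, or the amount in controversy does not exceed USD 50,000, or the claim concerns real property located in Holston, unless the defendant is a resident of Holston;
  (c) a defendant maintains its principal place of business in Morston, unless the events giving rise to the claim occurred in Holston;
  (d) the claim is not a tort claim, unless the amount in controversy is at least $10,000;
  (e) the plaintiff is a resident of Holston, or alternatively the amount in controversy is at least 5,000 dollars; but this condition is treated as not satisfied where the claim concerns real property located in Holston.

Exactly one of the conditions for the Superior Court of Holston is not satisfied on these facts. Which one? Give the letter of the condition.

(c)

The Superior Court of Holston:
  (a) The claim is a consumer claim, which satisfies one of the alternatives. Met.
  (b) The plaintiff resides in Ravdale, which is not Holston — that alternative is enough. Met.
  (c) No defendant is a corporation. And the operative events occurred in Morston, not Holston, so the proviso does not save it. Fails.
  (d) The claim is a consumer claim, not a tort claim. Met.
  (e) The amount in controversy is USD 29,500, which meets the $5,000 floor, which satisfies one of the alternatives. And the carve-out is inapplicable — the claim does not concern real property. Satisfied.
Only condition (c) fails.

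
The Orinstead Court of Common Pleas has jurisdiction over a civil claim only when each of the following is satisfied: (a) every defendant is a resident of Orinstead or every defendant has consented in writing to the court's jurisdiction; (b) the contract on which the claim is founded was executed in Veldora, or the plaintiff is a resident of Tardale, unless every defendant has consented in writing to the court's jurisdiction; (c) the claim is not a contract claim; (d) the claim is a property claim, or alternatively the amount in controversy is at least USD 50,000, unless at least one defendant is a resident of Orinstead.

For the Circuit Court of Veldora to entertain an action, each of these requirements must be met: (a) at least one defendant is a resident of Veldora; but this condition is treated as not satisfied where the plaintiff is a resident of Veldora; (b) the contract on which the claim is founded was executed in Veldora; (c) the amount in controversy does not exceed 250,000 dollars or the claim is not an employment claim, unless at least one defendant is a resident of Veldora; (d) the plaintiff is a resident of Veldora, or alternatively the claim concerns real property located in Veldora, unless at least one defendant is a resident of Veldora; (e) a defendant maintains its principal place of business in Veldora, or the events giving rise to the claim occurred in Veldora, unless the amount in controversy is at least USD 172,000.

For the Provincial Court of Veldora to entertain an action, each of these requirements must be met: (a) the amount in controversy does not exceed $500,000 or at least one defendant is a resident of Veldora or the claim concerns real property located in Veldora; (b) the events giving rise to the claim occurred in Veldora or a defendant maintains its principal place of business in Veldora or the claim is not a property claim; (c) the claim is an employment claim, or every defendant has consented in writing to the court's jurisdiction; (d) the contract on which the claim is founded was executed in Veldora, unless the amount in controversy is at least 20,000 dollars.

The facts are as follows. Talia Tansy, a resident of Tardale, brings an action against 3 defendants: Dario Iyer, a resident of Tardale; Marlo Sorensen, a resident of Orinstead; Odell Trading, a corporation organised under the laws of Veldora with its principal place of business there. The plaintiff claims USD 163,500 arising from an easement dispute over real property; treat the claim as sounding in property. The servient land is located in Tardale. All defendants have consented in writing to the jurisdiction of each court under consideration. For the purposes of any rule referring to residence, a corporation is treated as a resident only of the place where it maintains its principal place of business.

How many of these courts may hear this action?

2

The Orinstead Court of Common Pleas:
  (a) Every defendant has filed written consent, so one alternative holds. Met.
  (b) The plaintiff resides in Tardale — that alternative is enough. Condition met.
  (c) The claim is a property claim, not a contract claim. Met.
  (d) The claim is a property claim, so one alternative holds. Satisfied.
  → Every requirement is satisfied — jurisdiction.
The Circuit Court of Veldora:
  (a) Odell Trading resides in Veldora. And the carve-out is inapplicable — the plaintiff resides in Tardale, not Veldora. Condition met.
  (b) No contract (and hence no place of execution) is alleged. Not met.
  (c) The amount in controversy is $163,500, within the 250,000 dollars ceiling, which satisfies one of the alternatives. Condition met.
  (d) The plaintiff resides in Tardale, not Veldora; the property lies in Tardale, not Veldora — no alternative holds. The proviso rescues it, though: Odell Trading resides in Veldora. Satisfied.
  (e) Odell Trading has its principal place of business in Veldora — that alternative is enough. Satisfied.
  → Not every requirement is met — no jurisdiction.
The Provincial Court of Veldora:
  (a) The amount in controversy is $163,500, within the 500,000 dollars ceiling — that alternative is enough. Condition met.
  (b) Odell Trading has its principal place of business in Veldora, so this disjunct is met. Met.
  (c) Every defendant has filed written consent, so this disjunct is met. Met.
  (d) No contract (and hence no place of execution) is alleged. The proviso rescues it, though: the amount in controversy is 163,500 dollars, which meets the 20,000 dollars floor. Condition met.
  → All conditions met; jurisdiction exists.
Courts with jurisdiction: the Orinstead Court of Common Pleas, the Provincial Court of Veldora — 2 in total.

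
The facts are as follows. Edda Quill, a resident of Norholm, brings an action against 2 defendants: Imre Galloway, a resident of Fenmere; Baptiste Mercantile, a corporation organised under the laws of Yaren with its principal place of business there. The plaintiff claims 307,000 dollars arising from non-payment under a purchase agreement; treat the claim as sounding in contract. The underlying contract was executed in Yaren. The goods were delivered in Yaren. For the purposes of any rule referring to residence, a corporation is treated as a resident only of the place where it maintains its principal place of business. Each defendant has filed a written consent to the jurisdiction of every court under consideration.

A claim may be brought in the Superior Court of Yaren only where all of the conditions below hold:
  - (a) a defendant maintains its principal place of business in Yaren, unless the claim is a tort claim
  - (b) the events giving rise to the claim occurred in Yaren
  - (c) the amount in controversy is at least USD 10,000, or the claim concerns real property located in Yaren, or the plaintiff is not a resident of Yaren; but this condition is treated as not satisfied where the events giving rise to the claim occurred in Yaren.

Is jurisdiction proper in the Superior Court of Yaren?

The Superior Court of Yaren:
  (a) Baptiste Mercantile has its principal place of business in Yaren. Met.
  (b) The operative events occurred in Yaren. Satisfied.
  (c) The amount in controversy is $307,000, which meets the USD 10,000 floor — that alternative is enough. But the operative events occurred in Yaren, triggering the carve-out and defeating this condition. Not satisfied.
  → No jurisdiction.

No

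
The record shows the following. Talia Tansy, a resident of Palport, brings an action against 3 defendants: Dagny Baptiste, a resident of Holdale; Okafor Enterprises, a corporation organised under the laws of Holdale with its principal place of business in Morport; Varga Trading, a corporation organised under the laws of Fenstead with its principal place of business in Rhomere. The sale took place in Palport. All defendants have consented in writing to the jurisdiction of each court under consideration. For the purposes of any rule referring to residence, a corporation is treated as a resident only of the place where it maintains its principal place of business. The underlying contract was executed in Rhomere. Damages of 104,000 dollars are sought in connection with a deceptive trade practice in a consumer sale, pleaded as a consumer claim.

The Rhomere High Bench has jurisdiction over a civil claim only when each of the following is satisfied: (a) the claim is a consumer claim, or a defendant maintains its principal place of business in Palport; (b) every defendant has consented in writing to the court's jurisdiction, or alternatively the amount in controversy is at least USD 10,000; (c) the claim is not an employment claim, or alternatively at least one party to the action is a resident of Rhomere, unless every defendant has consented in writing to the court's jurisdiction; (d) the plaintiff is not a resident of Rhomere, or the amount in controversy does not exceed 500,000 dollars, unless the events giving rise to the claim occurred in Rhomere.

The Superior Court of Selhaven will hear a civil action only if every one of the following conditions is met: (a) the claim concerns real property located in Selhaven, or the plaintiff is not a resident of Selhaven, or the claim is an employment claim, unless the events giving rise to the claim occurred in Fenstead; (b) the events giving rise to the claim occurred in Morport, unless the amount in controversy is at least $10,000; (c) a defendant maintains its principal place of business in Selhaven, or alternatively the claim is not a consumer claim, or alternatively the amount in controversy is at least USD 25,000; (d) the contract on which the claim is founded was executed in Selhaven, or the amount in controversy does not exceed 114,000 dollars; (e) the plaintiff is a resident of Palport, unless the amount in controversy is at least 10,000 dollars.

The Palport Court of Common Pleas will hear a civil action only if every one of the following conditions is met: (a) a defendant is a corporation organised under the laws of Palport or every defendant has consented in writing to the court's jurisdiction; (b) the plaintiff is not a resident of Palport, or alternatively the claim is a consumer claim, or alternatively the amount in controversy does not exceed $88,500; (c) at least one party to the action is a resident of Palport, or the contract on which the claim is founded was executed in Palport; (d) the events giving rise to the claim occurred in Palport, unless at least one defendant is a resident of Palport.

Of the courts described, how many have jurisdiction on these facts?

The Rhomere High Bench:
  (a) The claim is a consumer claim, so this disjunct is met. Met.
  (b) Every defendant has filed written consent — that alternative is enough. Condition met.
  (c) The claim is a consumer claim, not an employment claim — that alternative is enough. Condition met.
  (d) The plaintiff resides in Palport, which is not Rhomere, so one alternative holds. Met.
  → All conditions met; jurisdiction exists.
The Superior Court of Selhaven:
  (a) The plaintiff resides in Palport, which is not Selhaven, which satisfies one of the alternatives. Met.
  (b) The operative events occurred in Palport, not Morport. But the amount in controversy is $104,000, which meets the USD 10,000 floor, and the 'unless' clause therefore excuses the requirement. Condition met.
  (c) The amount in controversy is $104,000, which meets the 25,000 dollars floor, so one alternative holds. Condition met.
  (d) The amount in controversy is USD 104,000, within the 114,000 dollars ceiling, so this disjunct is met. Condition met.
  (e) The plaintiff resides in Palport. Condition met.
  → The court has jurisdiction.
The Palport Court of Common Pleas:
  (a) Every defendant has filed written consent, so one alternative holds. Satisfied.
  (b) The claim is a consumer claim, so this disjunct is met. Met.
  (c) Talia Tansy resides in Palport, so this disjunct is met. Met.
  (d) The operative events occurred in Palport. Satisfied.
  → All conditions met; jurisdiction exists.
Courts with jurisdiction: the Rhomere High Bench, the Superior Court of Selhaven, the Palport Court of Common Pleas — 3 in total.

3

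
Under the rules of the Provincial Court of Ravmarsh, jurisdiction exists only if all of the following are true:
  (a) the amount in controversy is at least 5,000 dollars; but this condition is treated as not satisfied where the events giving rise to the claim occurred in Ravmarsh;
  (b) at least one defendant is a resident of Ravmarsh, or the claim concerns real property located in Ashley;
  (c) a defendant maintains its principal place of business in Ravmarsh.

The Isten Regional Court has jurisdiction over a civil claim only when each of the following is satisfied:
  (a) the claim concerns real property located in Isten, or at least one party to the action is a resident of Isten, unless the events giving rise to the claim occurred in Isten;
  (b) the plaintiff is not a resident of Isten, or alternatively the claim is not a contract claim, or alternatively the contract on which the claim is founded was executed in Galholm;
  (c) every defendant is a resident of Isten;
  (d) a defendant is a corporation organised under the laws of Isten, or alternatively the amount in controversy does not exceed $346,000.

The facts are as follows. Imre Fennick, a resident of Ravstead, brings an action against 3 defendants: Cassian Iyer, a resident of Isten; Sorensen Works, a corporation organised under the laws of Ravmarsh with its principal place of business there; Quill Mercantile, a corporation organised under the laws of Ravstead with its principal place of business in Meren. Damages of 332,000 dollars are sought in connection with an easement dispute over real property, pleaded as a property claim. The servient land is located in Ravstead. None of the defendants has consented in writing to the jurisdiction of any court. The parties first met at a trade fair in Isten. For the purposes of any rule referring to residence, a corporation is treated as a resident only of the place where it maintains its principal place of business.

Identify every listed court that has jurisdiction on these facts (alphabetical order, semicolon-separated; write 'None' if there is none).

the Provincial Court of Ravmarsh

The Provincial Court of Ravmarsh:
  (a) The amount in controversy is USD 332,000, which meets the 5,000 dollars floor. The carve-out does not apply: the operative events occurred in Ravstead, not Ravmarsh. Condition met.
  (b) Sorensen Works resides in Ravmarsh, so this disjunct is met. Condition met.
  (c) Sorensen Works has its principal place of business in Ravmarsh. Satisfied.
  → All conditions met; jurisdiction exists.
The Isten Regional Court:
  (a) Cassian Iyer resides in Isten — that alternative is enough. Condition met.
  (b) The plaintiff resides in Ravstead, which is not Isten — that alternative is enough. Condition met.
  (c) The defendants reside as follows — Cassian Iyer in Isten, Sorensen Works in Ravmarsh, Quill Mercantile in Meren — not all in Isten. Condition not met.
  (d) The amount in controversy is 332,000 dollars, within the $346,000 ceiling, which satisfies one of the alternatives. Satisfied.
  → No jurisdiction.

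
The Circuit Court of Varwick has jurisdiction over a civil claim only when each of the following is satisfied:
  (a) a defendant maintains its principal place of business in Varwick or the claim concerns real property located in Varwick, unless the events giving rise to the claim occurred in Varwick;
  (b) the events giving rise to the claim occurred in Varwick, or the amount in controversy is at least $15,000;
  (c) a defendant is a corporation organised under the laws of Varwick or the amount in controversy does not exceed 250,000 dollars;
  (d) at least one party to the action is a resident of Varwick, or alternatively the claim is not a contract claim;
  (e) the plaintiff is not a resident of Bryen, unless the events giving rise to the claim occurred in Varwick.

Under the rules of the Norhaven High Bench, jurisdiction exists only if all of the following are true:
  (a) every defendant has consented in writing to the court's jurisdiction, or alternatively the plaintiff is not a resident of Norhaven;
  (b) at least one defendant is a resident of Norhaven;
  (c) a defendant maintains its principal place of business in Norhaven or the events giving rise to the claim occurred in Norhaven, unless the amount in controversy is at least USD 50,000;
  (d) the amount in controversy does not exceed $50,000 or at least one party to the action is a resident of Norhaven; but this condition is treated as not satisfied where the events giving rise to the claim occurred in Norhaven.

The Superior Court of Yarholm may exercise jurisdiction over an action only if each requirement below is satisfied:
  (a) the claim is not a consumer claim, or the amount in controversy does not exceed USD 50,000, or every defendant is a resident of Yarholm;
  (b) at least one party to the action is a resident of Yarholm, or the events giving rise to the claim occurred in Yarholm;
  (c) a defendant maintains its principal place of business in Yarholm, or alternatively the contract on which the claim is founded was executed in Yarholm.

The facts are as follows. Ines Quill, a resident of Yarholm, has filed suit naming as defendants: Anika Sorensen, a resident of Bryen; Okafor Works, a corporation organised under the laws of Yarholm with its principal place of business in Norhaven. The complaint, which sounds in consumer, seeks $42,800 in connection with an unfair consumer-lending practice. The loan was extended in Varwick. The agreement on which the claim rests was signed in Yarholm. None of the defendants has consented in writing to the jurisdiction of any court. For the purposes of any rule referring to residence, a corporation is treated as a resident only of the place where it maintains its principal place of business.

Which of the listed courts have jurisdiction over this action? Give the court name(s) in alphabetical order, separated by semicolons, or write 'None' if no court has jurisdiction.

The Circuit Court of Varwick:
  (a) The corporate defendant(s) have their principal place of business in Norhaven, not Varwick; the claim does not concern real property — no alternative holds. The proviso rescues it, though: the operative events occurred in Varwick. Satisfied.
  (b) The operative events occurred in Varwick — that alternative is enough. Satisfied.
  (c) The amount in controversy is USD 42,800, within the USD 250,000 ceiling, so this disjunct is met. Satisfied.
  (d) The claim is a consumer claim, not a contract claim, so one alternative holds. Satisfied.
  (e) The plaintiff resides in Yarholm, which is not Bryen. Met.
  → Jurisdiction lies.
The Norhaven High Bench:
  (a) The plaintiff resides in Yarholm, which is not Norhaven, which satisfies one of the alternatives. Condition met.
  (b) Okafor Works resides in Norhaven. Condition met.
  (c) Okafor Works has its principal place of business in Norhaven, which satisfies one of the alternatives. Met.
  (d) The amount in controversy is $42,800, within the 50,000 dollars ceiling, so one alternative holds. The carve-out does not apply: the operative events occurred in Varwick, not Norhaven. Condition met.
  → The court has jurisdiction.
The Superior Court of Yarholm:
  (a) The amount in controversy is $42,800, within the 50,000 dollars ceiling, so this disjunct is met. Met.
  (b) Ines Quill resides in Yarholm, so one alternative holds. Satisfied.
  (c) The contract was executed in Yarholm, so this disjunct is met. Met.
  → All conditions met; jurisdiction exists.

the Circuit Court of Varwick; the Norhaven High Bench; the Superior Court of Yarholm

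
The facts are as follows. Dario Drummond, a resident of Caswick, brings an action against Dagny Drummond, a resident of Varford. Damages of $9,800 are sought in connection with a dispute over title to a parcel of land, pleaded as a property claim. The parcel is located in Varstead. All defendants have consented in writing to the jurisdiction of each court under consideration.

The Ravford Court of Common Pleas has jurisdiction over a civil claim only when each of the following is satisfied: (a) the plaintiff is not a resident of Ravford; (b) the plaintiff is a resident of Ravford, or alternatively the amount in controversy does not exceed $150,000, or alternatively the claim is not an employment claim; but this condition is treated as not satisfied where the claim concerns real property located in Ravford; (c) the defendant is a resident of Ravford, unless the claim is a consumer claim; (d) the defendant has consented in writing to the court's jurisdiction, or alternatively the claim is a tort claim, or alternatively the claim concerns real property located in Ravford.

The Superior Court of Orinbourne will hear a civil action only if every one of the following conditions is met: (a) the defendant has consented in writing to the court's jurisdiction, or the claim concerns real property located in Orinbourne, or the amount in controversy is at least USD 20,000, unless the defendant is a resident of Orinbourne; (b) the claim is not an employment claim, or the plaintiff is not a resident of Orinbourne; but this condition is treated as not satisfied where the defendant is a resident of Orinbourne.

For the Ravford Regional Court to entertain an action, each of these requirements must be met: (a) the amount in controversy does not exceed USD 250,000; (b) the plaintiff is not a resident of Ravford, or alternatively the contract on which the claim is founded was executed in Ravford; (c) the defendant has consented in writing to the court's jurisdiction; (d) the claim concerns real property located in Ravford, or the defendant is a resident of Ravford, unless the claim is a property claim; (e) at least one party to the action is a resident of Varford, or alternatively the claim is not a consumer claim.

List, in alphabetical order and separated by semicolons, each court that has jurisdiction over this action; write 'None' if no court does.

the Ravford Regional Court; the Superior Court of Orinbourne

The Ravford Court of Common Pleas:
  (a) The plaintiff resides in Caswick, which is not Ravford. Met.
  (b) The amount in controversy is 9,800 dollars, within the $150,000 ceiling, so this disjunct is met. And the carve-out is inapplicable — the property lies in Varstead, not Ravford. Condition met.
  (c) The defendant resides in Varford, not Ravford. The proviso offers no rescue either, since the claim is a property claim, not a consumer claim. Not met.
  (d) Every defendant has filed written consent, which satisfies one of the alternatives. Met.
  → Not every requirement is met — no jurisdiction.
The Superior Court of Orinbourne:
  (a) Every defendant has filed written consent, so this disjunct is met. Satisfied.
  (b) The claim is a property claim, not an employment claim, so this disjunct is met. And the carve-out is inapplicable — the defendant resides in Varford, not Orinbourne. Satisfied.
  → Every requirement is satisfied — jurisdiction.
The Ravford Regional Court:
  (a) The amount in controversy is USD 9,800, within the USD 250,000 ceiling. Condition met.
  (b) The plaintiff resides in Caswick, which is not Ravford, which satisfies one of the alternatives. Condition met.
  (c) Every defendant has filed written consent. Satisfied.
  (d) The property lies in Varstead, not Ravford; the defendant resides in Varford, not Ravford — every alternative fails. The proviso rescues it, though: the claim is a property claim. Condition met.
  (e) Dagny Drummond resides in Varford — that alternative is enough. Condition met.
  → The court has jurisdiction.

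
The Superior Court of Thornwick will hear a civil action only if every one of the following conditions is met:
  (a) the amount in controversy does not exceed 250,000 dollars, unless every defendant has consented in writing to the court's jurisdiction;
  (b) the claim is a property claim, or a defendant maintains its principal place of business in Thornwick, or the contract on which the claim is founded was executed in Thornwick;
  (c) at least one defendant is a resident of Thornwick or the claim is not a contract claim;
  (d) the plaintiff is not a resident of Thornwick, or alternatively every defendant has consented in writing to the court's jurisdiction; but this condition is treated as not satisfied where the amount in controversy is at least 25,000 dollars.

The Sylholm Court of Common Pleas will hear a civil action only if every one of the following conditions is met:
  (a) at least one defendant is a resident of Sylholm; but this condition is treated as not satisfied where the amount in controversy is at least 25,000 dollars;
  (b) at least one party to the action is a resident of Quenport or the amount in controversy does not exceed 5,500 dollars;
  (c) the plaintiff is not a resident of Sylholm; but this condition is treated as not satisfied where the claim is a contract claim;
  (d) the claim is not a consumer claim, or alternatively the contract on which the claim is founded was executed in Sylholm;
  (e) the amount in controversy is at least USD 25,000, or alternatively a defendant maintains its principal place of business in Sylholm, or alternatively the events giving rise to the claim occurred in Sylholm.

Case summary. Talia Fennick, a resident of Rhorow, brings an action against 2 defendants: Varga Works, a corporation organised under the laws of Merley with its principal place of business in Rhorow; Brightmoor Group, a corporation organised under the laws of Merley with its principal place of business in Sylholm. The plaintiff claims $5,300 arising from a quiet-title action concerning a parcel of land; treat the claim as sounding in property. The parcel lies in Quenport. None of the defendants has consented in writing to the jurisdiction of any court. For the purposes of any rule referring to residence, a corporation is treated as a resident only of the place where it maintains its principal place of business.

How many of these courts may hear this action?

The Superior Court of Thornwick:
  (a) The amount in controversy is USD 5,300, within the 250,000 dollars ceiling. Condition met.
  (b) The claim is a property claim — that alternative is enough. Met.
  (c) The claim is a property claim, not a contract claim, so one alternative holds. Condition met.
  (d) The plaintiff resides in Rhorow, which is not Thornwick, so one alternative holds. The exception is not triggered, since the amount in controversy is USD 5,300, below the USD 25,000 floor. Satisfied.
  → Jurisdiction lies.
The Sylholm Court of Common Pleas:
  (a) Brightmoor Group resides in Sylholm. The carve-out does not apply: the amount in controversy is 5,300 dollars, below the $25,000 floor. Satisfied.
  (b) The amount in controversy is $5,300, within the $5,500 ceiling, which satisfies one of the alternatives. Condition met.
  (c) The plaintiff resides in Rhorow, which is not Sylholm. And the carve-out is inapplicable — the claim is a property claim, not a contract claim. Met.
  (d) The claim is a property claim, not a consumer claim, which satisfies one of the alternatives. Satisfied.
  (e) Brightmoor Group has its principal place of business in Sylholm, which satisfies one of the alternatives. Satisfied.
  → The court has jurisdiction.
Courts with jurisdiction: the Superior Court of Thornwick, the Sylholm Court of Common Pleas — 2 in total.

2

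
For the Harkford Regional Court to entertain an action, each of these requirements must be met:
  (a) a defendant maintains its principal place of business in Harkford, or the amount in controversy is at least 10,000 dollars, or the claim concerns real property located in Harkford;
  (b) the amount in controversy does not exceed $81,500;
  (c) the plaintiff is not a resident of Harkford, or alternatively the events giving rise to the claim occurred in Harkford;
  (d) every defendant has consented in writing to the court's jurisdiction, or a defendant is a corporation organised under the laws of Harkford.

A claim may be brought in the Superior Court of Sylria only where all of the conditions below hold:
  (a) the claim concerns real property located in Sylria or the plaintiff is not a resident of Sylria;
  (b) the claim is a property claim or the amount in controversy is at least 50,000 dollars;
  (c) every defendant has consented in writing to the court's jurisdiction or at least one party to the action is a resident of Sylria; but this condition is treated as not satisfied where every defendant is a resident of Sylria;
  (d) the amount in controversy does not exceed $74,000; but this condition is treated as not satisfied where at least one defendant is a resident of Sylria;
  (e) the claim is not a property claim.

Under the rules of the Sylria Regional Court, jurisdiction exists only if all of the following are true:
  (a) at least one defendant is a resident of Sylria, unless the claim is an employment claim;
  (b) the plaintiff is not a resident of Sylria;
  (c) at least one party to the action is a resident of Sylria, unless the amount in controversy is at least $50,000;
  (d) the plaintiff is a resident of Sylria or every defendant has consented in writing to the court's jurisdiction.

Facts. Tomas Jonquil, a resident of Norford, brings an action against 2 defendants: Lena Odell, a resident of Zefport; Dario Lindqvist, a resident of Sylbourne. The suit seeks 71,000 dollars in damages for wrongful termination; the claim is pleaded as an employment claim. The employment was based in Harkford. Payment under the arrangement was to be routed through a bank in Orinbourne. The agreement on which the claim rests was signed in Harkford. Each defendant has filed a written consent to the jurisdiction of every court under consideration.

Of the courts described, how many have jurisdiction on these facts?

The Harkford Regional Court:
  (a) The amount in controversy is USD 71,000, which meets the 10,000 dollars floor, so this disjunct is met. Condition met.
  (b) The amount in controversy is USD 71,000, within the 81,500 dollars ceiling. Condition met.
  (c) The plaintiff resides in Norford, which is not Harkford — that alternative is enough. Satisfied.
  (d) Every defendant has filed written consent, so this disjunct is met. Met.
  → All conditions met; jurisdiction exists.
The Superior Court of Sylria:
  (a) The plaintiff resides in Norford, which is not Sylria, which satisfies one of the alternatives. Satisfied.
  (b) The amount in controversy is 71,000 dollars, which meets the USD 50,000 floor, which satisfies one of the alternatives. Met.
  (c) Every defendant has filed written consent — that alternative is enough. And the carve-out is inapplicable — the defendants reside as follows — Lena Odell in Zefport, Dario Lindqvist in Sylbourne — not all in Sylria. Satisfied.
  (d) The amount in controversy is USD 71,000, within the 74,000 dollars ceiling. And the carve-out is inapplicable — no defendant resides in Sylria (they reside in Zefport, Sylbourne). Met.
  (e) The claim is an employment claim, not a property claim. Condition met.
  → The court has jurisdiction.
The Sylria Regional Court:
  (a) No defendant resides in Sylria (they reside in Zefport, Sylbourne). But the claim is an employment claim, and the 'unless' clause therefore excuses the requirement. Condition met.
  (b) The plaintiff resides in Norford, which is not Sylria. Satisfied.
  (c) No party resides in Sylria. However, the amount in controversy is 71,000 dollars, which meets the $50,000 floor, so the 'unless' proviso supplies this condition. Condition met.
  (d) Every defendant has filed written consent, which satisfies one of the alternatives. Met.
  → All conditions met; jurisdiction exists.
Courts with jurisdiction: the Harkford Regional Court, the Superior Court of Sylria, the Sylria Regional Court — 3 in total.

3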